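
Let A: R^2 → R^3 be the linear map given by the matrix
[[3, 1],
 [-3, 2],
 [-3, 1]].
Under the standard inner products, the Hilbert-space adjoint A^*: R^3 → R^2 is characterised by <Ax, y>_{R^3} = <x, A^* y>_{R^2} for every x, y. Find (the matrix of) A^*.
A^* = A^T =
[[3, -3, -3],
 [1, 2, 1]]

For real matrices with standard dot products, the defining identity <Ax, y> = <x, A^* y> gives (Ax)^T y = x^T (A^*) y, i.e. x^T A^T y = x^T (A^*) y. Since this holds for all x, y, we must have A^* = A^T. Therefore
A^* =
[[3, -3, -3],
 [1, 2, 1]].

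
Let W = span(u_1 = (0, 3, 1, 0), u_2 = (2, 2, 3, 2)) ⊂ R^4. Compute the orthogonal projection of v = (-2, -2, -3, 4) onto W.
proj_W(v) = (-6/43, -114/43, -45/43, -6/43)

Set up U = [u_1 | ... | u_2] ∈ R^(4×2). The projector onto W = col(U) is P = U (U^T U)^(-1) U^T.
Compute U^T U =
  [10, 9]
  [9, 21],
and U^T v = (-9, -9).
Solve U^T U · c = U^T v for the coefficients: c = (-36/43, -3/43). The projection is proj_W(v) = U c.
Check: (v - proj_W(v)) · u_1 = 0  (should be 0).
Check: (v - proj_W(v)) · u_2 = 0  (should be 0).
Result: proj_W(v) = (-6/43, -114/43, -45/43, -6/43).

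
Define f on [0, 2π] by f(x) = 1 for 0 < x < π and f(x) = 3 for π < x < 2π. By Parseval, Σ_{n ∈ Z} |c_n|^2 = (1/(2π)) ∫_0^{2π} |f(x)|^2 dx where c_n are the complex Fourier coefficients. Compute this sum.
Σ |c_n|^2 = 5

Parseval equates the L^2 energy of f (normalised by 1/(2π)) with the ℓ^2 sum of its Fourier coefficients: (1/(2π)) ∫_0^{2π} |f|^2 = Σ |c_n|^2.
Compute the left side: (1/(2π)) [∫_0^π 1^2 dx + ∫_π^{2π} 3^2 dx] = (1/(2π)) · (1π + 9π) = (1 + 9)/2 = 5.
So Σ_{n ∈ Z} |c_n|^2 = 5.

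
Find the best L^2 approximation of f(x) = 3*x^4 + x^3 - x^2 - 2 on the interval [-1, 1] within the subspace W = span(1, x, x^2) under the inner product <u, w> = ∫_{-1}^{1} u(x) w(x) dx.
g(x) = 11*x^2/7 + 3*x/5 - 79/35

The best approximation g ∈ W is the orthogonal projection of f onto W. Writing g = a_0 + a_1 x + a_2 x^2, the coefficients solve the normal equations G · a = b where
  G_{ij} = <φ_i, φ_j> and b_i = <f, φ_i>, with φ_0 = 1, φ_1 = x, φ_2 = x^2.
G =
  [2, 0, 2/3]
  [0, 2/3, 0]
  [2/3, 0, 2/5],
b = (-52/15, 2/5, -92/105).
Solving gives a_0 = -79/35, a_1 = 3/5, a_2 = 11/7, so
  g(x) = 11*x^2/7 + 3*x/5 - 79/35.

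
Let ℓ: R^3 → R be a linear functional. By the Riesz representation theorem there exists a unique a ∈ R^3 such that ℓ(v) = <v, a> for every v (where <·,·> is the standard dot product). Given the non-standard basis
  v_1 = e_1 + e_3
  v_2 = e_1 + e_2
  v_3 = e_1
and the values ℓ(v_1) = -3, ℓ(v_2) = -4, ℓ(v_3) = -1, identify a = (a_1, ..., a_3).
a = (-1, -3, -2)

Write a = (a_1, ..., a_3) in the standard basis. For each basis vector v_i, ℓ(v_i) = <v_i, a> is a linear equation in the a_j's. Collect the n equations into a matrix system V a = ℓ, where row i of V is v_i (expressed in the standard basis). Since V is invertible (lower-triangular with 1s on the diagonal, up to permutation), solve by back-substitution:
  V =
[[1, 0, 1],
 [1, 1, 0],
 [1, 0, 0]]
  V a = (-3, -4, -1)
Solving gives a = (-1, -3, -2).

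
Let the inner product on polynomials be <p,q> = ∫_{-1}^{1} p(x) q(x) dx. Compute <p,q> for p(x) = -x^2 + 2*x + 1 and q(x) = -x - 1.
<p,q> = -8/3

Expand the product: p(x)·q(x) = x^3 - x^2 - 3*x - 1.
∫_{-1}^{1} of each monomial x^k gives [2/(k+1) if k even, 0 if k odd]. Integrating term-by-term (or equivalently evaluating the antiderivative F(x) = x^4/4 - x^3/3 - 3*x^2/2 - x at the endpoints):
  F(1) − F(−1) = -31/12 − (1/12) = -8/3.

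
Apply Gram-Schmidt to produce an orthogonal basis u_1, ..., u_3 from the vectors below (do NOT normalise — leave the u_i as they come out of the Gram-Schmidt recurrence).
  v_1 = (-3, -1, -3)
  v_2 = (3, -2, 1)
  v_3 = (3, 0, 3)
Orthogonal basis:
  u_1 = (-3, -1, -3)
  u_2 = (27/19, -48/19, -11/19)
  u_3 = (-21/83, -18/83, 27/83)

Apply the Gram-Schmidt recurrence
  u_1 = v_1
  u_i = v_i − Σ_{j<i} ((v_i · u_j) / (u_j · u_j)) · u_j.

Step by step this gives:
  u_1 = (-3, -1, -3)
  u_2 = (27/19, -48/19, -11/19)
  u_3 = (-21/83, -18/83, 27/83)

Orthogonality check:
  u_2 · u_1 = 0 (should be 0)
  u_3 · u_1 = 0 (should be 0)
  u_3 · u_2 = 0 (should be 0)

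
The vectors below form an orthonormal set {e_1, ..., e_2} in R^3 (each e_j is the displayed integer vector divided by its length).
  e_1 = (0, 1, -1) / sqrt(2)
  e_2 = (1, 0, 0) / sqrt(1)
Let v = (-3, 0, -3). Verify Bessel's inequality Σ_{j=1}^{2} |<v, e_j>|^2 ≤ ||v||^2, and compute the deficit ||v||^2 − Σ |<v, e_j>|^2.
Σ |<v, e_j>|^2 = 27/2; ||v||^2 = 18; deficit = 9/2

Write each e_j = u_j / sqrt(<u_j, u_j>) where u_j is the displayed integer vector. Then <v, e_j> = <v, u_j> / sqrt(<u_j, u_j>), so |<v, e_j>|^2 = <v, u_j>^2 / <u_j, u_j>.
Coefficients: <v, e_1> = 3/sqrt(2), <v, e_2> = -3/sqrt(1).
Square and sum: Σ |<v, e_j>|^2 = 27/2.
Compute ||v||^2 = v·v = 18.
Deficit = 18 − 27/2 = 9/2 ≥ 0, confirming Bessel's inequality. (The deficit equals ||v − Σ <v,e_j> e_j||^2, the squared distance from v to span{e_j}.)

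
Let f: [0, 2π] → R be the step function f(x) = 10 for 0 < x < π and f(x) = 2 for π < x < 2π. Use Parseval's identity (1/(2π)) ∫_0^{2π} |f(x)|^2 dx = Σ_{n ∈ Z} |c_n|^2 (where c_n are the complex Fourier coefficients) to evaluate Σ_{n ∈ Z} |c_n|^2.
Σ |c_n|^2 = 52

Parseval equates the L^2 energy of f (normalised by 1/(2π)) with the ℓ^2 sum of its Fourier coefficients: (1/(2π)) ∫_0^{2π} |f|^2 = Σ |c_n|^2.
Compute the left side: (1/(2π)) [∫_0^π 10^2 dx + ∫_π^{2π} 2^2 dx] = (1/(2π)) · (100π + 4π) = (100 + 4)/2 = 52.
So Σ_{n ∈ Z} |c_n|^2 = 52.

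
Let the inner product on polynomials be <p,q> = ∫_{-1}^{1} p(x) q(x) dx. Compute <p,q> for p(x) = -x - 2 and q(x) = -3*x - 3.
<p,q> = 14

Expand the product: p(x)·q(x) = 3*x^2 + 9*x + 6.
∫_{-1}^{1} of each monomial x^k gives [2/(k+1) if k even, 0 if k odd]. Integrating term-by-term (or equivalently evaluating the antiderivative F(x) = x^3 + 9*x^2/2 + 6*x at the endpoints):
  F(1) − F(−1) = 23/2 − (-5/2) = 14.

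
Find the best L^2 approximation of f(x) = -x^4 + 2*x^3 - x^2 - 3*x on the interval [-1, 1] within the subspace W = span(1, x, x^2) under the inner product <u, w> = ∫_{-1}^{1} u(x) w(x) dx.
g(x) = -13*x^2/7 - 9*x/5 + 3/35

The best approximation g ∈ W is the orthogonal projection of f onto W. Writing g = a_0 + a_1 x + a_2 x^2, the coefficients solve the normal equations G · a = b where
  G_{ij} = <φ_i, φ_j> and b_i = <f, φ_i>, with φ_0 = 1, φ_1 = x, φ_2 = x^2.
G =
  [2, 0, 2/3]
  [0, 2/3, 0]
  [2/3, 0, 2/5],
b = (-16/15, -6/5, -24/35).
Solving gives a_0 = 3/35, a_1 = -9/5, a_2 = -13/7, so
  g(x) = -13*x^2/7 - 9*x/5 + 3/35.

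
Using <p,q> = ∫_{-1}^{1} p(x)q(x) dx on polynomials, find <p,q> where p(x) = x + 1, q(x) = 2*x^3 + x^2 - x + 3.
<p,q> = 34/5

Expand the product: p(x)·q(x) = 2*x^4 + 3*x^3 + 2*x + 3.
∫_{-1}^{1} of each monomial x^k gives [2/(k+1) if k even, 0 if k odd]. Integrating term-by-term (or equivalently evaluating the antiderivative F(x) = 2*x^5/5 + 3*x^4/4 + x^2 + 3*x at the endpoints):
  F(1) − F(−1) = 103/20 − (-33/20) = 34/5.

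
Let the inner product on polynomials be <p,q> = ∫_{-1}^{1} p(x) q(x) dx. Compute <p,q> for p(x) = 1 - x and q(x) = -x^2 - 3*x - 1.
<p,q> = -2/3

Expand the product: p(x)·q(x) = x^3 + 2*x^2 - 2*x - 1.
∫_{-1}^{1} of each monomial x^k gives [2/(k+1) if k even, 0 if k odd]. Integrating term-by-term (or equivalently evaluating the antiderivative F(x) = x^4/4 + 2*x^3/3 - x^2 - x at the endpoints):
  F(1) − F(−1) = -13/12 − (-5/12) = -2/3.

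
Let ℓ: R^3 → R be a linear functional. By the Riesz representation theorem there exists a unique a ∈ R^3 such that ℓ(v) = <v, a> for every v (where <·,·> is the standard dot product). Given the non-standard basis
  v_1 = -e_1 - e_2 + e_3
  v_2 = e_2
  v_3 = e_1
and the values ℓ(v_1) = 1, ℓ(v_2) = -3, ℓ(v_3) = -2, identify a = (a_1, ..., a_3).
a = (-2, -3, -4)

Write a = (a_1, ..., a_3) in the standard basis. For each basis vector v_i, ℓ(v_i) = <v_i, a> is a linear equation in the a_j's. Collect the n equations into a matrix system V a = ℓ, where row i of V is v_i (expressed in the standard basis). Since V is invertible (lower-triangular with 1s on the diagonal, up to permutation), solve by back-substitution:
  V =
[[-1, -1, 1],
 [0, 1, 0],
 [1, 0, 0]]
  V a = (1, -3, -2)
Solving gives a = (-2, -3, -4).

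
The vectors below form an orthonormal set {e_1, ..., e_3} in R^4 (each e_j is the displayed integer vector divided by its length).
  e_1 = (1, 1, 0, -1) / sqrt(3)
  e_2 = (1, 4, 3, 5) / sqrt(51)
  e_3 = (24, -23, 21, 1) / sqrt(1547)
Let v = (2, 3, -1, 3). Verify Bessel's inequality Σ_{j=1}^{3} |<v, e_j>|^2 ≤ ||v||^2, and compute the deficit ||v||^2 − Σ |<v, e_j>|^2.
Σ |<v, e_j>|^2 = 109/7; ||v||^2 = 23; deficit = 52/7

Write each e_j = u_j / sqrt(<u_j, u_j>) where u_j is the displayed integer vector. Then <v, e_j> = <v, u_j> / sqrt(<u_j, u_j>), so |<v, e_j>|^2 = <v, u_j>^2 / <u_j, u_j>.
Coefficients: <v, e_1> = 2/sqrt(3), <v, e_2> = 26/sqrt(51), <v, e_3> = -39/sqrt(1547).
Square and sum: Σ |<v, e_j>|^2 = 109/7.
Compute ||v||^2 = v·v = 23.
Deficit = 23 − 109/7 = 52/7 ≥ 0, confirming Bessel's inequality. (The deficit equals ||v − Σ <v,e_j> e_j||^2, the squared distance from v to span{e_j}.)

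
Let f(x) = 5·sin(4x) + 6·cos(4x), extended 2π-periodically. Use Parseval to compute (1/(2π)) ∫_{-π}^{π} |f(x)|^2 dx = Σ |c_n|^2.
Σ |c_n|^2 = 61/2

Expand |f|^2 and use orthogonality of {sin(nx), cos(mx)} on [-π, π]:
  ∫_{-π}^{π} sin(nx)^2 dx = π, ∫ cos(mx)^2 dx = π, and cross terms integrate to 0.
So ∫_{-π}^{π} f(x)^2 dx = 5^2 · π + 6^2 · π = (25 + 36)π.
Divide by 2π: (25 + 36)/2 = 61/2.
By Parseval, this equals Σ |c_n|^2.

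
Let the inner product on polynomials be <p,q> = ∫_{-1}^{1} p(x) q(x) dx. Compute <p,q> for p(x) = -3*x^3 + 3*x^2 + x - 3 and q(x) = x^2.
<p,q> = -4/5

Expand the product: p(x)·q(x) = -3*x^5 + 3*x^4 + x^3 - 3*x^2.
∫_{-1}^{1} of each monomial x^k gives [2/(k+1) if k even, 0 if k odd]. Integrating term-by-term (or equivalently evaluating the antiderivative F(x) = -x^6/2 + 3*x^5/5 + x^4/4 - x^3 at the endpoints):
  F(1) − F(−1) = -13/20 − (3/20) = -4/5.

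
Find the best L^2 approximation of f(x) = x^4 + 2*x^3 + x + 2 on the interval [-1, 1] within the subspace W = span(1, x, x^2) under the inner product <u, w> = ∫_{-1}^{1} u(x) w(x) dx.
g(x) = 6*x^2/7 + 11*x/5 + 67/35

The best approximation g ∈ W is the orthogonal projection of f onto W. Writing g = a_0 + a_1 x + a_2 x^2, the coefficients solve the normal equations G · a = b where
  G_{ij} = <φ_i, φ_j> and b_i = <f, φ_i>, with φ_0 = 1, φ_1 = x, φ_2 = x^2.
G =
  [2, 0, 2/3]
  [0, 2/3, 0]
  [2/3, 0, 2/5],
b = (22/5, 22/15, 34/21).
Solving gives a_0 = 67/35, a_1 = 11/5, a_2 = 6/7, so
  g(x) = 6*x^2/7 + 11*x/5 + 67/35.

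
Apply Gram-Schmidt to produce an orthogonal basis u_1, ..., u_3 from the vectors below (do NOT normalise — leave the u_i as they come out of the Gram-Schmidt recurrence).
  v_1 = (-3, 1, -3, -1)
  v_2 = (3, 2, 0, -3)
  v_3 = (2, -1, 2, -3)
Orthogonal basis:
  u_1 = (-3, 1, -3, -1)
  u_2 = (12/5, 11/5, -3/5, -16/5)
  u_3 = (-79/106, -87/53, 43/53, -195/106)

Apply the Gram-Schmidt recurrence
  u_1 = v_1
  u_i = v_i − Σ_{j<i} ((v_i · u_j) / (u_j · u_j)) · u_j.

Step by step this gives:
  u_1 = (-3, 1, -3, -1)
  u_2 = (12/5, 11/5, -3/5, -16/5)
  u_3 = (-79/106, -87/53, 43/53, -195/106)

Orthogonality check:
  u_2 · u_1 = 0 (should be 0)
  u_3 · u_1 = 0 (should be 0)
  u_3 · u_2 = 0 (should be 0)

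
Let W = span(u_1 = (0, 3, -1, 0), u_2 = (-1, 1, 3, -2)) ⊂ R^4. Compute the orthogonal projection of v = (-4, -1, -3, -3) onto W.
proj_W(v) = (0, 0, 0, 0)

Set up U = [u_1 | ... | u_2] ∈ R^(4×2). The projector onto W = col(U) is P = U (U^T U)^(-1) U^T.
Compute U^T U =
  [10, 0]
  [0, 15],
and U^T v = (0, 0).
Solve U^T U · c = U^T v for the coefficients: c = (0, 0). The projection is proj_W(v) = U c.
Check: (v - proj_W(v)) · u_1 = 0  (should be 0).
Check: (v - proj_W(v)) · u_2 = 0  (should be 0).
Result: proj_W(v) = (0, 0, 0, 0).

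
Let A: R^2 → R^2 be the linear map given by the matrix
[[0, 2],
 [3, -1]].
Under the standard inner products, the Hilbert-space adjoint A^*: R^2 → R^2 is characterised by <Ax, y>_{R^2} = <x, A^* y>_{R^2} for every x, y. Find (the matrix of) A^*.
A^* = A^T =
[[0, 3],
 [2, -1]]

For real matrices with standard dot products, the defining identity <Ax, y> = <x, A^* y> gives (Ax)^T y = x^T (A^*) y, i.e. x^T A^T y = x^T (A^*) y. Since this holds for all x, y, we must have A^* = A^T. Therefore
A^* =
[[0, 3],
 [2, -1]].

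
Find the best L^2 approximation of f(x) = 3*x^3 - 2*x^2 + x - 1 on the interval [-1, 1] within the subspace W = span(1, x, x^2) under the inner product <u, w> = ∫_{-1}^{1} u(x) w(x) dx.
g(x) = -2*x^2 + 14*x/5 - 1

The best approximation g ∈ W is the orthogonal projection of f onto W. Writing g = a_0 + a_1 x + a_2 x^2, the coefficients solve the normal equations G · a = b where
  G_{ij} = <φ_i, φ_j> and b_i = <f, φ_i>, with φ_0 = 1, φ_1 = x, φ_2 = x^2.
G =
  [2, 0, 2/3]
  [0, 2/3, 0]
  [2/3, 0, 2/5],
b = (-10/3, 28/15, -22/15).
Solving gives a_0 = -1, a_1 = 14/5, a_2 = -2, so
  g(x) = -2*x^2 + 14*x/5 - 1.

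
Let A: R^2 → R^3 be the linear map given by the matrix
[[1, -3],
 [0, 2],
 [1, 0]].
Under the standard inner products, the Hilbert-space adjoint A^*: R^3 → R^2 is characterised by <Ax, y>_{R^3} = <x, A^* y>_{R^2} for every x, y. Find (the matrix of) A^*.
A^* = A^T =
[[1, 0, 1],
 [-3, 2, 0]]

For real matrices with standard dot products, the defining identity <Ax, y> = <x, A^* y> gives (Ax)^T y = x^T (A^*) y, i.e. x^T A^T y = x^T (A^*) y. Since this holds for all x, y, we must have A^* = A^T. Therefore
A^* =
[[1, 0, 1],
 [-3, 2, 0]].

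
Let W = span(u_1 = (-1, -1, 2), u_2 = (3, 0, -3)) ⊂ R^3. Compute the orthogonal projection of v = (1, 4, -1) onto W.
proj_W(v) = (-1/3, 8/3, -7/3)

Set up U = [u_1 | ... | u_2] ∈ R^(3×2). The projector onto W = col(U) is P = U (U^T U)^(-1) U^T.
Compute U^T U =
  [6, -9]
  [-9, 18],
and U^T v = (-7, 6).
Solve U^T U · c = U^T v for the coefficients: c = (-8/3, -1). The projection is proj_W(v) = U c.
Check: (v - proj_W(v)) · u_1 = 0  (should be 0).
Check: (v - proj_W(v)) · u_2 = 0  (should be 0).
Result: proj_W(v) = (-1/3, 8/3, -7/3).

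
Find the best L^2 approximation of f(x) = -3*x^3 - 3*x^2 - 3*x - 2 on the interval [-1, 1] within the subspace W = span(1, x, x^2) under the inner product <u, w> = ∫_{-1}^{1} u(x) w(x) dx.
g(x) = -3*x^2 - 24*x/5 - 2

The best approximation g ∈ W is the orthogonal projection of f onto W. Writing g = a_0 + a_1 x + a_2 x^2, the coefficients solve the normal equations G · a = b where
  G_{ij} = <φ_i, φ_j> and b_i = <f, φ_i>, with φ_0 = 1, φ_1 = x, φ_2 = x^2.
G =
  [2, 0, 2/3]
  [0, 2/3, 0]
  [2/3, 0, 2/5],
b = (-6, -16/5, -38/15).
Solving gives a_0 = -2, a_1 = -24/5, a_2 = -3, so
  g(x) = -3*x^2 - 24*x/5 - 2.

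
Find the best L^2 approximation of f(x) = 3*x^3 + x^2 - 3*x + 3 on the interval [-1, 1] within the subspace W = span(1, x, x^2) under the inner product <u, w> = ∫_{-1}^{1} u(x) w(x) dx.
g(x) = x^2 - 6*x/5 + 3

The best approximation g ∈ W is the orthogonal projection of f onto W. Writing g = a_0 + a_1 x + a_2 x^2, the coefficients solve the normal equations G · a = b where
  G_{ij} = <φ_i, φ_j> and b_i = <f, φ_i>, with φ_0 = 1, φ_1 = x, φ_2 = x^2.
G =
  [2, 0, 2/3]
  [0, 2/3, 0]
  [2/3, 0, 2/5],
b = (20/3, -4/5, 12/5).
Solving gives a_0 = 3, a_1 = -6/5, a_2 = 1, so
  g(x) = x^2 - 6*x/5 + 3.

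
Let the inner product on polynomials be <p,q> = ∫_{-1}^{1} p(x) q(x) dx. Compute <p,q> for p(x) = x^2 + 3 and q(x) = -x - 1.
<p,q> = -20/3

Expand the product: p(x)·q(x) = -x^3 - x^2 - 3*x - 3.
∫_{-1}^{1} of each monomial x^k gives [2/(k+1) if k even, 0 if k odd]. Integrating term-by-term (or equivalently evaluating the antiderivative F(x) = -x^4/4 - x^3/3 - 3*x^2/2 - 3*x at the endpoints):
  F(1) − F(−1) = -61/12 − (19/12) = -20/3.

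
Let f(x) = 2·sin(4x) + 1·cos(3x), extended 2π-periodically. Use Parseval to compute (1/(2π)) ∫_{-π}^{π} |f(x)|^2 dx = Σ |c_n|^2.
Σ |c_n|^2 = 5/2

Expand |f|^2 and use orthogonality of {sin(nx), cos(mx)} on [-π, π]:
  ∫_{-π}^{π} sin(nx)^2 dx = π, ∫ cos(mx)^2 dx = π, and cross terms integrate to 0.
So ∫_{-π}^{π} f(x)^2 dx = 2^2 · π + 1^2 · π = (4 + 1)π.
Divide by 2π: (4 + 1)/2 = 5/2.
By Parseval, this equals Σ |c_n|^2.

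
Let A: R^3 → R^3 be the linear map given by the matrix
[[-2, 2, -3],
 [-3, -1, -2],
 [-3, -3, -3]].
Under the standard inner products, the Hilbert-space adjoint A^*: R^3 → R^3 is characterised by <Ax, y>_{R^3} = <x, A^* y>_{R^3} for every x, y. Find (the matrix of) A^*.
A^* = A^T =
[[-2, -3, -3],
 [2, -1, -3],
 [-3, -2, -3]]

For real matrices with standard dot products, the defining identity <Ax, y> = <x, A^* y> gives (Ax)^T y = x^T (A^*) y, i.e. x^T A^T y = x^T (A^*) y. Since this holds for all x, y, we must have A^* = A^T. Therefore
A^* =
[[-2, -3, -3],
 [2, -1, -3],
 [-3, -2, -3]].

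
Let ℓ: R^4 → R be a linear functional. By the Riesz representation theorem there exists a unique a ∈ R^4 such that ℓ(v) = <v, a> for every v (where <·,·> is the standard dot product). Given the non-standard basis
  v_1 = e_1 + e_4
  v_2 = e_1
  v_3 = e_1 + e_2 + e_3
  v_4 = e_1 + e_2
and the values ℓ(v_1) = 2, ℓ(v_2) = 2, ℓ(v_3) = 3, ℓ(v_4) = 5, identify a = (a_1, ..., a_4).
a = (2, 3, -2, 0)

Write a = (a_1, ..., a_4) in the standard basis. For each basis vector v_i, ℓ(v_i) = <v_i, a> is a linear equation in the a_j's. Collect the n equations into a matrix system V a = ℓ, where row i of V is v_i (expressed in the standard basis). Since V is invertible (lower-triangular with 1s on the diagonal, up to permutation), solve by back-substitution:
  V =
[[1, 0, 0, 1],
 [1, 0, 0, 0],
 [1, 1, 1, 0],
 [1, 1, 0, 0]]
  V a = (2, 2, 3, 5)
Solving gives a = (2, 3, -2, 0).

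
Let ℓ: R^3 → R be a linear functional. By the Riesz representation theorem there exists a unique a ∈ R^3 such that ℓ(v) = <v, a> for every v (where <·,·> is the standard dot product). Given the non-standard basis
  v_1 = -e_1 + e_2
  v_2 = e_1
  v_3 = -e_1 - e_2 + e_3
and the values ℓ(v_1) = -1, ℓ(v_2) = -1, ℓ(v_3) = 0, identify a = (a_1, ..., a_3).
a = (-1, -2, -3)

Write a = (a_1, ..., a_3) in the standard basis. For each basis vector v_i, ℓ(v_i) = <v_i, a> is a linear equation in the a_j's. Collect the n equations into a matrix system V a = ℓ, where row i of V is v_i (expressed in the standard basis). Since V is invertible (lower-triangular with 1s on the diagonal, up to permutation), solve by back-substitution:
  V =
[[-1, 1, 0],
 [1, 0, 0],
 [-1, -1, 1]]
  V a = (-1, -1, 0)
Solving gives a = (-1, -2, -3).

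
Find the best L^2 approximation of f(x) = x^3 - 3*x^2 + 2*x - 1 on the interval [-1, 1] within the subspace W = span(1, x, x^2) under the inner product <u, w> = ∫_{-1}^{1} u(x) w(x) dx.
g(x) = -3*x^2 + 13*x/5 - 1

The best approximation g ∈ W is the orthogonal projection of f onto W. Writing g = a_0 + a_1 x + a_2 x^2, the coefficients solve the normal equations G · a = b where
  G_{ij} = <φ_i, φ_j> and b_i = <f, φ_i>, with φ_0 = 1, φ_1 = x, φ_2 = x^2.
G =
  [2, 0, 2/3]
  [0, 2/3, 0]
  [2/3, 0, 2/5],
b = (-4, 26/15, -28/15).
Solving gives a_0 = -1, a_1 = 13/5, a_2 = -3, so
  g(x) = -3*x^2 + 13*x/5 - 1.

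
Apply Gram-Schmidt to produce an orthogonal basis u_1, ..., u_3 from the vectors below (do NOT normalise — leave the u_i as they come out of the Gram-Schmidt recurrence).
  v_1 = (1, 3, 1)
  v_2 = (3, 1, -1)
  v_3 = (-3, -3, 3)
Orthogonal basis:
  u_1 = (1, 3, 1)
  u_2 = (28/11, -4/11, -16/11)
  u_3 = (1, -1, 2)

Apply the Gram-Schmidt recurrence
  u_1 = v_1
  u_i = v_i − Σ_{j<i} ((v_i · u_j) / (u_j · u_j)) · u_j.

Step by step this gives:
  u_1 = (1, 3, 1)
  u_2 = (28/11, -4/11, -16/11)
  u_3 = (1, -1, 2)

Orthogonality check:
  u_2 · u_1 = 0 (should be 0)
  u_3 · u_1 = 0 (should be 0)
  u_3 · u_2 = 0 (should be 0)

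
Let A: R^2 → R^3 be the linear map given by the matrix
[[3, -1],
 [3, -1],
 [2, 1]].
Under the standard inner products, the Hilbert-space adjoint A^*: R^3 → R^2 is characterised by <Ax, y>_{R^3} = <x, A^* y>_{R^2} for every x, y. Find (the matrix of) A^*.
A^* = A^T =
[[3, 3, 2],
 [-1, -1, 1]]

For real matrices with standard dot products, the defining identity <Ax, y> = <x, A^* y> gives (Ax)^T y = x^T (A^*) y, i.e. x^T A^T y = x^T (A^*) y. Since this holds for all x, y, we must have A^* = A^T. Therefore
A^* =
[[3, 3, 2],
 [-1, -1, 1]].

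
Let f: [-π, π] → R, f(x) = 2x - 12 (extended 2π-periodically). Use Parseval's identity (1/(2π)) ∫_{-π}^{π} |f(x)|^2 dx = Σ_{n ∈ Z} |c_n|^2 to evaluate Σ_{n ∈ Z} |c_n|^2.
Σ |c_n|^2 = 4π^2/3 + 144

Expand and integrate term by term over [-π, π]:
  ∫ (2x)^2 dx = 4·(2π^3/3); ∫ 2·2·(-12)·x dx = 0 (odd integrand); ∫ (-12)^2 dx = 144·2π.
So (1/(2π)) ∫_{-π}^{π} (2x - 12)^2 dx = 4π^2/3 + 144 = 4π^2/3 + 144.
Parseval ⇒ Σ |c_n|^2 = 4π^2/3 + 144.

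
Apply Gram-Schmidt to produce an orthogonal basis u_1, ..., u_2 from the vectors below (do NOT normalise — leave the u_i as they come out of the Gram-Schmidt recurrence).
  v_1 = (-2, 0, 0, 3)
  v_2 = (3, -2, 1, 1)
Orthogonal basis:
  u_1 = (-2, 0, 0, 3)
  u_2 = (33/13, -2, 1, 22/13)

Apply the Gram-Schmidt recurrence
  u_1 = v_1
  u_i = v_i − Σ_{j<i} ((v_i · u_j) / (u_j · u_j)) · u_j.

Step by step this gives:
  u_1 = (-2, 0, 0, 3)
  u_2 = (33/13, -2, 1, 22/13)

Orthogonality check:
  u_2 · u_1 = 0 (should be 0)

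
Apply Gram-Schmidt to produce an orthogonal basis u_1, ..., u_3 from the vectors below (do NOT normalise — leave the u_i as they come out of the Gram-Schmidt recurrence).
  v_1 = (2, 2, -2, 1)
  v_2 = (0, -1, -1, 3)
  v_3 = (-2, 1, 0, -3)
Orthogonal basis:
  u_1 = (2, 2, -2, 1)
  u_2 = (-6/13, -19/13, -7/13, 36/13)
  u_3 = (-109/67, 69/134, -165/134, -16/67)

Apply the Gram-Schmidt recurrence
  u_1 = v_1
  u_i = v_i − Σ_{j<i} ((v_i · u_j) / (u_j · u_j)) · u_j.

Step by step this gives:
  u_1 = (2, 2, -2, 1)
  u_2 = (-6/13, -19/13, -7/13, 36/13)
  u_3 = (-109/67, 69/134, -165/134, -16/67)

Orthogonality check:
  u_2 · u_1 = 0 (should be 0)
  u_3 · u_1 = 0 (should be 0)
  u_3 · u_2 = 0 (should be 0)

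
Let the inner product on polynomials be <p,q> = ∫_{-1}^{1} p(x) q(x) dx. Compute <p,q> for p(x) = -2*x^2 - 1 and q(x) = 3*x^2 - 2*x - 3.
<p,q> = 28/5

Expand the product: p(x)·q(x) = -6*x^4 + 4*x^3 + 3*x^2 + 2*x + 3.
∫_{-1}^{1} of each monomial x^k gives [2/(k+1) if k even, 0 if k odd]. Integrating term-by-term (or equivalently evaluating the antiderivative F(x) = -6*x^5/5 + x^4 + x^3 + x^2 + 3*x at the endpoints):
  F(1) − F(−1) = 24/5 − (-4/5) = 28/5.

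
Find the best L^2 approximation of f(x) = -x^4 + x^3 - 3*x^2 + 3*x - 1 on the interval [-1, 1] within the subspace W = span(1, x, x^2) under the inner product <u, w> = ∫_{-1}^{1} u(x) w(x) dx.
g(x) = -27*x^2/7 + 18*x/5 - 32/35

The best approximation g ∈ W is the orthogonal projection of f onto W. Writing g = a_0 + a_1 x + a_2 x^2, the coefficients solve the normal equations G · a = b where
  G_{ij} = <φ_i, φ_j> and b_i = <f, φ_i>, with φ_0 = 1, φ_1 = x, φ_2 = x^2.
G =
  [2, 0, 2/3]
  [0, 2/3, 0]
  [2/3, 0, 2/5],
b = (-22/5, 12/5, -226/105).
Solving gives a_0 = -32/35, a_1 = 18/5, a_2 = -27/7, so
  g(x) = -27*x^2/7 + 18*x/5 - 32/35.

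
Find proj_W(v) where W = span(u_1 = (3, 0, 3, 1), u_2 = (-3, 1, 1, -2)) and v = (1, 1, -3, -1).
proj_W(v) = (-48/221, -113/221, -500/221, 97/221)

Set up U = [u_1 | ... | u_2] ∈ R^(4×2). The projector onto W = col(U) is P = U (U^T U)^(-1) U^T.
Compute U^T U =
  [19, -8]
  [-8, 15],
and U^T v = (-7, -3).
Solve U^T U · c = U^T v for the coefficients: c = (-129/221, -113/221). The projection is proj_W(v) = U c.
Check: (v - proj_W(v)) · u_1 = 0  (should be 0).
Check: (v - proj_W(v)) · u_2 = 0  (should be 0).
Result: proj_W(v) = (-48/221, -113/221, -500/221, 97/221).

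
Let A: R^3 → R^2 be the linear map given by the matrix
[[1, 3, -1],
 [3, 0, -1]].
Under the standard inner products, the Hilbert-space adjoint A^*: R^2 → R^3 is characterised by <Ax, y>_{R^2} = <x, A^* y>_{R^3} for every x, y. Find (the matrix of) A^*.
A^* = A^T =
[[1, 3],
 [3, 0],
 [-1, -1]]

For real matrices with standard dot products, the defining identity <Ax, y> = <x, A^* y> gives (Ax)^T y = x^T (A^*) y, i.e. x^T A^T y = x^T (A^*) y. Since this holds for all x, y, we must have A^* = A^T. Therefore
A^* =
[[1, 3],
 [3, 0],
 [-1, -1]].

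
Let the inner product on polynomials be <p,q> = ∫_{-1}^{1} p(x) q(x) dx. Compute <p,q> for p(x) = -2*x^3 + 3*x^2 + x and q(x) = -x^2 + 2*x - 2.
<p,q> = -82/15

Expand the product: p(x)·q(x) = 2*x^5 - 7*x^4 + 9*x^3 - 4*x^2 - 2*x.
∫_{-1}^{1} of each monomial x^k gives [2/(k+1) if k even, 0 if k odd]. Integrating term-by-term (or equivalently evaluating the antiderivative F(x) = x^6/3 - 7*x^5/5 + 9*x^4/4 - 4*x^3/3 - x^2 at the endpoints):
  F(1) − F(−1) = -23/20 − (259/60) = -82/15.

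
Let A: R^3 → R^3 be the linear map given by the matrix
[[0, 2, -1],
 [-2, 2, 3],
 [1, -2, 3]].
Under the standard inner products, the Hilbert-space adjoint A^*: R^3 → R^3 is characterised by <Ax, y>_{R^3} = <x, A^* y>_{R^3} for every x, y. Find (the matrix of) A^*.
A^* = A^T =
[[0, -2, 1],
 [2, 2, -2],
 [-1, 3, 3]]

For real matrices with standard dot products, the defining identity <Ax, y> = <x, A^* y> gives (Ax)^T y = x^T (A^*) y, i.e. x^T A^T y = x^T (A^*) y. Since this holds for all x, y, we must have A^* = A^T. Therefore
A^* =
[[0, -2, 1],
 [2, 2, -2],
 [-1, 3, 3]].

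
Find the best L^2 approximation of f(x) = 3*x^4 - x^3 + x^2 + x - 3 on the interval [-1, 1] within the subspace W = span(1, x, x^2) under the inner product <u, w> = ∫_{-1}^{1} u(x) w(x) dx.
g(x) = 25*x^2/7 + 2*x/5 - 114/35

The best approximation g ∈ W is the orthogonal projection of f onto W. Writing g = a_0 + a_1 x + a_2 x^2, the coefficients solve the normal equations G · a = b where
  G_{ij} = <φ_i, φ_j> and b_i = <f, φ_i>, with φ_0 = 1, φ_1 = x, φ_2 = x^2.
G =
  [2, 0, 2/3]
  [0, 2/3, 0]
  [2/3, 0, 2/5],
b = (-62/15, 4/15, -26/35).
Solving gives a_0 = -114/35, a_1 = 2/5, a_2 = 25/7, so
  g(x) = 25*x^2/7 + 2*x/5 - 114/35.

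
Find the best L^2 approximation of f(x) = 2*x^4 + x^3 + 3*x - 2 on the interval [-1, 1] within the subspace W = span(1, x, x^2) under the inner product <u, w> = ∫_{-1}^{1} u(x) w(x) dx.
g(x) = 12*x^2/7 + 18*x/5 - 76/35

The best approximation g ∈ W is the orthogonal projection of f onto W. Writing g = a_0 + a_1 x + a_2 x^2, the coefficients solve the normal equations G · a = b where
  G_{ij} = <φ_i, φ_j> and b_i = <f, φ_i>, with φ_0 = 1, φ_1 = x, φ_2 = x^2.
G =
  [2, 0, 2/3]
  [0, 2/3, 0]
  [2/3, 0, 2/5],
b = (-16/5, 12/5, -16/21).
Solving gives a_0 = -76/35, a_1 = 18/5, a_2 = 12/7, so
  g(x) = 12*x^2/7 + 18*x/5 - 76/35.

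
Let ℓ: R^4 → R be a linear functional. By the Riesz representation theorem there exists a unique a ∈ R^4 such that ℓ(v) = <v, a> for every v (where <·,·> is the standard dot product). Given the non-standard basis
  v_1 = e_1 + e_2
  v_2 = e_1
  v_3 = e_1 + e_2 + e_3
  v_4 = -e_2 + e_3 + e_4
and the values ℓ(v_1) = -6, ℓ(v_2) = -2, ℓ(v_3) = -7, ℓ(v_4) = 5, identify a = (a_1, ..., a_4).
a = (-2, -4, -1, 2)

Write a = (a_1, ..., a_4) in the standard basis. For each basis vector v_i, ℓ(v_i) = <v_i, a> is a linear equation in the a_j's. Collect the n equations into a matrix system V a = ℓ, where row i of V is v_i (expressed in the standard basis). Since V is invertible (lower-triangular with 1s on the diagonal, up to permutation), solve by back-substitution:
  V =
[[1, 1, 0, 0],
 [1, 0, 0, 0],
 [1, 1, 1, 0],
 [0, -1, 1, 1]]
  V a = (-6, -2, -7, 5)
Solving gives a = (-2, -4, -1, 2).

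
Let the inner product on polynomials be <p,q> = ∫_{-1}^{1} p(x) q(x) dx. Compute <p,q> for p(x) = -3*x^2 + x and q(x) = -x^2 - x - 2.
<p,q> = 68/15

Expand the product: p(x)·q(x) = 3*x^4 + 2*x^3 + 5*x^2 - 2*x.
∫_{-1}^{1} of each monomial x^k gives [2/(k+1) if k even, 0 if k odd]. Integrating term-by-term (or equivalently evaluating the antiderivative F(x) = 3*x^5/5 + x^4/2 + 5*x^3/3 - x^2 at the endpoints):
  F(1) − F(−1) = 53/30 − (-83/30) = 68/15.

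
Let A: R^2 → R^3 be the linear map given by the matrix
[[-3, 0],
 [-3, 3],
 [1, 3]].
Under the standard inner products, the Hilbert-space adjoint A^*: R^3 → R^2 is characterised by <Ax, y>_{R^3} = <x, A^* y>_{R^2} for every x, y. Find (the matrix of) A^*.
A^* = A^T =
[[-3, -3, 1],
 [0, 3, 3]]

For real matrices with standard dot products, the defining identity <Ax, y> = <x, A^* y> gives (Ax)^T y = x^T (A^*) y, i.e. x^T A^T y = x^T (A^*) y. Since this holds for all x, y, we must have A^* = A^T. Therefore
A^* =
[[-3, -3, 1],
 [0, 3, 3]].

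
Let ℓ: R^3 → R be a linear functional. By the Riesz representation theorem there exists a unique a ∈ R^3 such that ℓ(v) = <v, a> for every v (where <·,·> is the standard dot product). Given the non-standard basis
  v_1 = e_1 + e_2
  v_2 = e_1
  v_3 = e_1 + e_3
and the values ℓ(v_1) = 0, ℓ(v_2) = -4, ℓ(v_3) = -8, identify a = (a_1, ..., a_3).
a = (-4, 4, -4)

Write a = (a_1, ..., a_3) in the standard basis. For each basis vector v_i, ℓ(v_i) = <v_i, a> is a linear equation in the a_j's. Collect the n equations into a matrix system V a = ℓ, where row i of V is v_i (expressed in the standard basis). Since V is invertible (lower-triangular with 1s on the diagonal, up to permutation), solve by back-substitution:
  V =
[[1, 1, 0],
 [1, 0, 0],
 [1, 0, 1]]
  V a = (0, -4, -8)
Solving gives a = (-4, 4, -4).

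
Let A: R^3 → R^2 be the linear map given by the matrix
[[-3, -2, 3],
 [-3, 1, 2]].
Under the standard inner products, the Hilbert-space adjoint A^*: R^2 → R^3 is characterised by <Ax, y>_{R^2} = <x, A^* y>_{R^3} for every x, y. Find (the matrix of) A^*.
A^* = A^T =
[[-3, -3],
 [-2, 1],
 [3, 2]]

For real matrices with standard dot products, the defining identity <Ax, y> = <x, A^* y> gives (Ax)^T y = x^T (A^*) y, i.e. x^T A^T y = x^T (A^*) y. Since this holds for all x, y, we must have A^* = A^T. Therefore
A^* =
[[-3, -3],
 [-2, 1],
 [3, 2]].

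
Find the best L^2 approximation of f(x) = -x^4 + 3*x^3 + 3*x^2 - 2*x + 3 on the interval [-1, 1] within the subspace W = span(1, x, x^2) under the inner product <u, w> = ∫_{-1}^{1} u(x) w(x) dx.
g(x) = 15*x^2/7 - x/5 + 108/35

The best approximation g ∈ W is the orthogonal projection of f onto W. Writing g = a_0 + a_1 x + a_2 x^2, the coefficients solve the normal equations G · a = b where
  G_{ij} = <φ_i, φ_j> and b_i = <f, φ_i>, with φ_0 = 1, φ_1 = x, φ_2 = x^2.
G =
  [2, 0, 2/3]
  [0, 2/3, 0]
  [2/3, 0, 2/5],
b = (38/5, -2/15, 102/35).
Solving gives a_0 = 108/35, a_1 = -1/5, a_2 = 15/7, so
  g(x) = 15*x^2/7 - x/5 + 108/35.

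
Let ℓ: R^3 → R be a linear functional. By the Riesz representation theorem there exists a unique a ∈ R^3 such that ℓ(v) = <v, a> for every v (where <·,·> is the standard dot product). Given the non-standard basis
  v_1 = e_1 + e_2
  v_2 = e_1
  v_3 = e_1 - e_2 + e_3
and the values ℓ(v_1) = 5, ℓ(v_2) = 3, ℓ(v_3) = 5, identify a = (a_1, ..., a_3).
a = (3, 2, 4)

Write a = (a_1, ..., a_3) in the standard basis. For each basis vector v_i, ℓ(v_i) = <v_i, a> is a linear equation in the a_j's. Collect the n equations into a matrix system V a = ℓ, where row i of V is v_i (expressed in the standard basis). Since V is invertible (lower-triangular with 1s on the diagonal, up to permutation), solve by back-substitution:
  V =
[[1, 1, 0],
 [1, 0, 0],
 [1, -1, 1]]
  V a = (5, 3, 5)
Solving gives a = (3, 2, 4).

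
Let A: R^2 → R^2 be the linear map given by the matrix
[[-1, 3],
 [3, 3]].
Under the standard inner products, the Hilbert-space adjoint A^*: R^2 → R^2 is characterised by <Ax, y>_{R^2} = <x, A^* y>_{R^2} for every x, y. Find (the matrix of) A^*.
A^* = A^T =
[[-1, 3],
 [3, 3]]

For real matrices with standard dot products, the defining identity <Ax, y> = <x, A^* y> gives (Ax)^T y = x^T (A^*) y, i.e. x^T A^T y = x^T (A^*) y. Since this holds for all x, y, we must have A^* = A^T. Therefore
A^* =
[[-1, 3],
 [3, 3]].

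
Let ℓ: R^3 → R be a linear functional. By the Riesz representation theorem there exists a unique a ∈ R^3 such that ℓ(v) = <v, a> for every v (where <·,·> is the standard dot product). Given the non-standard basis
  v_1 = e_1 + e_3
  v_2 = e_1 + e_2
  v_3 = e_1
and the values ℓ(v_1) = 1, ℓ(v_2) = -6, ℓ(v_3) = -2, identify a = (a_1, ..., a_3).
a = (-2, -4, 3)

Write a = (a_1, ..., a_3) in the standard basis. For each basis vector v_i, ℓ(v_i) = <v_i, a> is a linear equation in the a_j's. Collect the n equations into a matrix system V a = ℓ, where row i of V is v_i (expressed in the standard basis). Since V is invertible (lower-triangular with 1s on the diagonal, up to permutation), solve by back-substitution:
  V =
[[1, 0, 1],
 [1, 1, 0],
 [1, 0, 0]]
  V a = (1, -6, -2)
Solving gives a = (-2, -4, 3).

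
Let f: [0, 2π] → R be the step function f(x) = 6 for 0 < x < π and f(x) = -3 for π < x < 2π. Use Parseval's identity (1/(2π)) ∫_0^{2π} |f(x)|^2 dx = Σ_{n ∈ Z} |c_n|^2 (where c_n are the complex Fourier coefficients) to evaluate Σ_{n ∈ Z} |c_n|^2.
Σ |c_n|^2 = 45/2

Parseval equates the L^2 energy of f (normalised by 1/(2π)) with the ℓ^2 sum of its Fourier coefficients: (1/(2π)) ∫_0^{2π} |f|^2 = Σ |c_n|^2.
Compute the left side: (1/(2π)) [∫_0^π 6^2 dx + ∫_π^{2π} (-3)^2 dx] = (1/(2π)) · (36π + 9π) = (36 + 9)/2 = 45/2.
So Σ_{n ∈ Z} |c_n|^2 = 45/2.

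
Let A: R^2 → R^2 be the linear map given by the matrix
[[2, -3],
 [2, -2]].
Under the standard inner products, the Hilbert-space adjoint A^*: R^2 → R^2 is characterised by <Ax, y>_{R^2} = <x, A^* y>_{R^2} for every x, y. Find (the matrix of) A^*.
A^* = A^T =
[[2, 2],
 [-3, -2]]

For real matrices with standard dot products, the defining identity <Ax, y> = <x, A^* y> gives (Ax)^T y = x^T (A^*) y, i.e. x^T A^T y = x^T (A^*) y. Since this holds for all x, y, we must have A^* = A^T. Therefore
A^* =
[[2, 2],
 [-3, -2]].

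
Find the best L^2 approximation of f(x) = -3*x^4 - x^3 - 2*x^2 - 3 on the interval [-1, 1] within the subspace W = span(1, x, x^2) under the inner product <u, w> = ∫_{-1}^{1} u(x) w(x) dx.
g(x) = -32*x^2/7 - 3*x/5 - 96/35

The best approximation g ∈ W is the orthogonal projection of f onto W. Writing g = a_0 + a_1 x + a_2 x^2, the coefficients solve the normal equations G · a = b where
  G_{ij} = <φ_i, φ_j> and b_i = <f, φ_i>, with φ_0 = 1, φ_1 = x, φ_2 = x^2.
G =
  [2, 0, 2/3]
  [0, 2/3, 0]
  [2/3, 0, 2/5],
b = (-128/15, -2/5, -128/35).
Solving gives a_0 = -96/35, a_1 = -3/5, a_2 = -32/7, so
  g(x) = -32*x^2/7 - 3*x/5 - 96/35.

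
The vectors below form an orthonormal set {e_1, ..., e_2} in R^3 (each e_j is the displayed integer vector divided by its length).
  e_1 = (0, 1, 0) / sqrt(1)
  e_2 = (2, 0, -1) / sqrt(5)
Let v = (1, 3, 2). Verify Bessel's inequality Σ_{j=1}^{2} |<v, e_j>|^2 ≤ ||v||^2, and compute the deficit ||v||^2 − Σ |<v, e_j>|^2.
Σ |<v, e_j>|^2 = 9; ||v||^2 = 14; deficit = 5

Write each e_j = u_j / sqrt(<u_j, u_j>) where u_j is the displayed integer vector. Then <v, e_j> = <v, u_j> / sqrt(<u_j, u_j>), so |<v, e_j>|^2 = <v, u_j>^2 / <u_j, u_j>.
Coefficients: <v, e_1> = 3/sqrt(1), <v, e_2> = 0/sqrt(5).
Square and sum: Σ |<v, e_j>|^2 = 9.
Compute ||v||^2 = v·v = 14.
Deficit = 14 − 9 = 5 ≥ 0, confirming Bessel's inequality. (The deficit equals ||v − Σ <v,e_j> e_j||^2, the squared distance from v to span{e_j}.)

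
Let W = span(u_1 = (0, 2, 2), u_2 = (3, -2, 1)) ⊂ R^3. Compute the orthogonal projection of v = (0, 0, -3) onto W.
proj_W(v) = (-1, -1, -2)

Set up U = [u_1 | ... | u_2] ∈ R^(3×2). The projector onto W = col(U) is P = U (U^T U)^(-1) U^T.
Compute U^T U =
  [8, -2]
  [-2, 14],
and U^T v = (-6, -3).
Solve U^T U · c = U^T v for the coefficients: c = (-5/6, -1/3). The projection is proj_W(v) = U c.
Check: (v - proj_W(v)) · u_1 = 0  (should be 0).
Check: (v - proj_W(v)) · u_2 = 0  (should be 0).
Result: proj_W(v) = (-1, -1, -2).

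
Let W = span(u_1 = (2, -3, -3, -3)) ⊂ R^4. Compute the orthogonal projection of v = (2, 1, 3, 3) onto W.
proj_W(v) = (-34/31, 51/31, 51/31, 51/31)

Set up U = [u_1 | ... | u_1] ∈ R^(4×1). The projector onto W = col(U) is P = U (U^T U)^(-1) U^T.
Compute U^T U =
  [31],
and U^T v = (-17).
Solve U^T U · c = U^T v for the coefficients: c = (-17/31). The projection is proj_W(v) = U c.
Check: (v - proj_W(v)) · u_1 = 0  (should be 0).
Result: proj_W(v) = (-34/31, 51/31, 51/31, 51/31).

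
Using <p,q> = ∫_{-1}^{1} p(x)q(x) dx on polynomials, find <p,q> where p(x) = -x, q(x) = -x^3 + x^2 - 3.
<p,q> = 2/5

Expand the product: p(x)·q(x) = x^4 - x^3 + 3*x.
∫_{-1}^{1} of each monomial x^k gives [2/(k+1) if k even, 0 if k odd]. Integrating term-by-term (or equivalently evaluating the antiderivative F(x) = x^5/5 - x^4/4 + 3*x^2/2 at the endpoints):
  F(1) − F(−1) = 29/20 − (21/20) = 2/5.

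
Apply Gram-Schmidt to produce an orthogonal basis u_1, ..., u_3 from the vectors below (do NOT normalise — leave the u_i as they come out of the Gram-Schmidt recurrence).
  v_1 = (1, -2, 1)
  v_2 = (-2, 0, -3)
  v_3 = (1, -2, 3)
Orthogonal basis:
  u_1 = (1, -2, 1)
  u_2 = (-7/6, -5/3, -13/6)
  u_3 = (-48/53, -8/53, 32/53)

Apply the Gram-Schmidt recurrence
  u_1 = v_1
  u_i = v_i − Σ_{j<i} ((v_i · u_j) / (u_j · u_j)) · u_j.

Step by step this gives:
  u_1 = (1, -2, 1)
  u_2 = (-7/6, -5/3, -13/6)
  u_3 = (-48/53, -8/53, 32/53)

Orthogonality check:
  u_2 · u_1 = 0 (should be 0)
  u_3 · u_1 = 0 (should be 0)
  u_3 · u_2 = 0 (should be 0)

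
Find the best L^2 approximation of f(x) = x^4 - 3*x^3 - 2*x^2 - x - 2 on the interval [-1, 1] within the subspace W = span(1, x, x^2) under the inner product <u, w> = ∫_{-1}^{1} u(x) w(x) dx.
g(x) = -8*x^2/7 - 14*x/5 - 73/35

The best approximation g ∈ W is the orthogonal projection of f onto W. Writing g = a_0 + a_1 x + a_2 x^2, the coefficients solve the normal equations G · a = b where
  G_{ij} = <φ_i, φ_j> and b_i = <f, φ_i>, with φ_0 = 1, φ_1 = x, φ_2 = x^2.
G =
  [2, 0, 2/3]
  [0, 2/3, 0]
  [2/3, 0, 2/5],
b = (-74/15, -28/15, -194/105).
Solving gives a_0 = -73/35, a_1 = -14/5, a_2 = -8/7, so
  g(x) = -8*x^2/7 - 14*x/5 - 73/35.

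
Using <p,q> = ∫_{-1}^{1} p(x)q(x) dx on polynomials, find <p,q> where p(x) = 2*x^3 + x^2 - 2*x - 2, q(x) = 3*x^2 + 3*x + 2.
<p,q> = -166/15

Expand the product: p(x)·q(x) = 6*x^5 + 9*x^4 + x^3 - 10*x^2 - 10*x - 4.
∫_{-1}^{1} of each monomial x^k gives [2/(k+1) if k even, 0 if k odd]. Integrating term-by-term (or equivalently evaluating the antiderivative F(x) = x^6 + 9*x^5/5 + x^4/4 - 10*x^3/3 - 5*x^2 - 4*x at the endpoints):
  F(1) − F(−1) = -557/60 − (107/60) = -166/15.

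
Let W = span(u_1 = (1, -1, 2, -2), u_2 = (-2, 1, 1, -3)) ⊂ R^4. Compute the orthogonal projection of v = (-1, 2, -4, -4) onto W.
proj_W(v) = (-3, 48/25, -3/5, -39/25)

Set up U = [u_1 | ... | u_2] ∈ R^(4×2). The projector onto W = col(U) is P = U (U^T U)^(-1) U^T.
Compute U^T U =
  [10, 5]
  [5, 15],
and U^T v = (-3, 12).
Solve U^T U · c = U^T v for the coefficients: c = (-21/25, 27/25). The projection is proj_W(v) = U c.
Check: (v - proj_W(v)) · u_1 = 0  (should be 0).
Check: (v - proj_W(v)) · u_2 = 0  (should be 0).
Result: proj_W(v) = (-3, 48/25, -3/5, -39/25).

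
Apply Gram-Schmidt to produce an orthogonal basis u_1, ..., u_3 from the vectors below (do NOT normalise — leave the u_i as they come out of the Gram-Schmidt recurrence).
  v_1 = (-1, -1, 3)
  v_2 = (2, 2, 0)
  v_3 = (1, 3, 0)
Orthogonal basis:
  u_1 = (-1, -1, 3)
  u_2 = (18/11, 18/11, 12/11)
  u_3 = (-1, 1, 0)

Apply the Gram-Schmidt recurrence
  u_1 = v_1
  u_i = v_i − Σ_{j<i} ((v_i · u_j) / (u_j · u_j)) · u_j.

Step by step this gives:
  u_1 = (-1, -1, 3)
  u_2 = (18/11, 18/11, 12/11)
  u_3 = (-1, 1, 0)

Orthogonality check:
  u_2 · u_1 = 0 (should be 0)
  u_3 · u_1 = 0 (should be 0)
  u_3 · u_2 = 0 (should be 0)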